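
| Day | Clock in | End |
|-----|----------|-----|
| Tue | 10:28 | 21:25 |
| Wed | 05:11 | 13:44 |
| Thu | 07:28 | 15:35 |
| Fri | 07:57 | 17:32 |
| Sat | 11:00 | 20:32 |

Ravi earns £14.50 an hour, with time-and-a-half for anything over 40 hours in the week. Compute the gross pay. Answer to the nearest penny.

Tue: 10:28–21:25 = 10 h 57 min
Wed: 05:11–13:44 = 8 h 33 min
Thu: 07:28–15:35 = 8 h 7 min
Fri: 07:57–17:32 = 9 h 35 min
Sat: 11:00–20:32 = 9 h 32 min
Total worked: 46 h 44 min = 2804 min.
Regular 40 h 0 min = 2400 min at £14.50/h; overtime 6 h 44 min = 404 min at £21.75/h.
Pay = (2400 × £14.50 + 404 × £21.75) ÷ 60 = £726.45.

£726.45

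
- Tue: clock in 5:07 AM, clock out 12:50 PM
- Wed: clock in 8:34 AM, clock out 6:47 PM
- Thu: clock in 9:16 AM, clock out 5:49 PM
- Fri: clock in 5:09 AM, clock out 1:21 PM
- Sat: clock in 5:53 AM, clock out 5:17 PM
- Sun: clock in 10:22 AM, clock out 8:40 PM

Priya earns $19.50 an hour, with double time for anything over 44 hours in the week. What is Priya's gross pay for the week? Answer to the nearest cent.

$1340.95

Tue: 5:07 AM–12:50 PM = 7 h 43 min
Wed: 8:34 AM–6:47 PM = 10 h 13 min
Thu: 9:16 AM–5:49 PM = 8 h 33 min
Fri: 5:09 AM–1:21 PM = 8 h 12 min
Sat: 5:53 AM–5:17 PM = 11 h 24 min
Sun: 10:22 AM–8:40 PM = 10 h 18 min
Total worked: 56 h 23 min = 3383 min.
Regular 44 h 0 min = 2640 min at $19.50/h; overtime 12 h 23 min = 743 min at $39.00/h.
Pay = (2640 × $19.50 + 743 × $39.00) ÷ 60 = $1340.95.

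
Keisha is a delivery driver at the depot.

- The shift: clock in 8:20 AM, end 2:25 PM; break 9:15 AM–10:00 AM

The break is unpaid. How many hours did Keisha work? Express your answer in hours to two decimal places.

5.33 hours

The shift: 8:20 AM–2:25 PM = 6 h 5 min; less 45 min break → 5 h 20 min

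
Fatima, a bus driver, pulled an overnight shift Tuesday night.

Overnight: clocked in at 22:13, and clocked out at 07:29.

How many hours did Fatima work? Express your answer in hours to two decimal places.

9.27 hours

Overnight: 22:13 → midnight = 1 h 47 min; midnight → 07:29 = 7 h 29 min; span 9 h 16 min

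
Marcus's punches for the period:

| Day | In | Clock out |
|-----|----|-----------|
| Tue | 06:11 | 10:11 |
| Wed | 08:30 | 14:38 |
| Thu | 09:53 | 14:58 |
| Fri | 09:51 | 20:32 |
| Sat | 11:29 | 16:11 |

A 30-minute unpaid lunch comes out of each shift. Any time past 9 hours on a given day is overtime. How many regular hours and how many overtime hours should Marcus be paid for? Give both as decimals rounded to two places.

Regular 26.92 hours, overtime 1.18 hours

Tue: 06:11–10:11 = 4 h 0 min; less 30 min break → 3 h 30 min
Wed: 08:30–14:38 = 6 h 8 min; less 30 min break → 5 h 38 min
Thu: 09:53–14:58 = 5 h 5 min; less 30 min break → 4 h 35 min
Fri: 09:51–20:32 = 10 h 41 min; less 30 min break → 10 h 11 min
Sat: 11:29–16:11 = 4 h 42 min; less 30 min break → 4 h 12 min
Tue reg 3 h 30 min / OT 0 h 0 min; Wed reg 5 h 38 min / OT 0 h 0 min; Thu reg 4 h 35 min / OT 0 h 0 min; Fri reg 9 h 0 min / OT 1 h 11 min; Sat reg 4 h 12 min / OT 0 h 0 min.
Totals: regular 26 h 55 min, overtime 1 h 11 min.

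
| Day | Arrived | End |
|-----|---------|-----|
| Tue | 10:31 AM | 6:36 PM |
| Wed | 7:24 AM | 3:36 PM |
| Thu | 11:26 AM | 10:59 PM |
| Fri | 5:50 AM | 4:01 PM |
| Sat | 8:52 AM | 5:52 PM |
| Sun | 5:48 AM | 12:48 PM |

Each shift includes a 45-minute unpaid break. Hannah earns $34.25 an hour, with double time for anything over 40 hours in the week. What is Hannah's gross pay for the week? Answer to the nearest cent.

Tue: 10:31 AM–6:36 PM = 8 h 5 min; less 45 min break → 7 h 20 min
Wed: 7:24 AM–3:36 PM = 8 h 12 min; less 45 min break → 7 h 27 min
Thu: 11:26 AM–10:59 PM = 11 h 33 min; less 45 min break → 10 h 48 min
Fri: 5:50 AM–4:01 PM = 10 h 11 min; less 45 min break → 9 h 26 min
Sat: 8:52 AM–5:52 PM = 9 h 0 min; less 45 min break → 8 h 15 min
Sun: 5:48 AM–12:48 PM = 7 h 0 min; less 45 min break → 6 h 15 min
Total worked: 49 h 31 min = 2971 min.
Regular 40 h 0 min = 2400 min at $34.25/h; overtime 9 h 31 min = 571 min at $68.50/h.
Pay = (2400 × $34.25 + 571 × $68.50) ÷ 60 = $2021.89.

$2021.89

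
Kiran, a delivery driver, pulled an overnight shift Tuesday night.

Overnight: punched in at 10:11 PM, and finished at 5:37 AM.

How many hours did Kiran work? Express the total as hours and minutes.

7 h 26 min

Overnight: 10:11 PM → midnight = 1 h 49 min; midnight → 5:37 AM = 5 h 37 min; span 7 h 26 min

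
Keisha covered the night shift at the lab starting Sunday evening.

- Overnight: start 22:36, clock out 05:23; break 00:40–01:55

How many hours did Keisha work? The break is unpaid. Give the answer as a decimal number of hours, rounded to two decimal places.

Overnight: 22:36 → midnight = 1 h 24 min; midnight → 05:23 = 5 h 23 min; span 6 h 47 min; less 75 min break → 5 h 32 min

5.53 hours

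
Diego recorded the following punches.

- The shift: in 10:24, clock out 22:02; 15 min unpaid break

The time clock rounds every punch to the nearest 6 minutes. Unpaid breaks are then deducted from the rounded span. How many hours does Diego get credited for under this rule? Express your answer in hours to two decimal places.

11.35 hours

The shift: in 10:24→10:24, out 22:02→22:00; 11 h 36 min − 15 min = 11 h 21 min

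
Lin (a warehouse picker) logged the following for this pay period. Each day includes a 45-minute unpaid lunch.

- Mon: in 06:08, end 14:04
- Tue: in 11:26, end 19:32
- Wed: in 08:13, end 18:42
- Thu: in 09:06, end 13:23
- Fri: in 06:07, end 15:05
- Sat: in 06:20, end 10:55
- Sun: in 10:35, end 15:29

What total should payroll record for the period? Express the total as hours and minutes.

44 h 0 min

Mon: 06:08–14:04 = 7 h 56 min; less 45 min break → 7 h 11 min
Tue: 11:26–19:32 = 8 h 6 min; less 45 min break → 7 h 21 min
Wed: 08:13–18:42 = 10 h 29 min; less 45 min break → 9 h 44 min
Thu: 09:06–13:23 = 4 h 17 min; less 45 min break → 3 h 32 min
Fri: 06:07–15:05 = 8 h 58 min; less 45 min break → 8 h 13 min
Sat: 06:20–10:55 = 4 h 35 min; less 45 min break → 3 h 50 min
Sun: 10:35–15:29 = 4 h 54 min; less 45 min break → 4 h 9 min
Total: 7 h 11 min + 7 h 21 min + 9 h 44 min + 3 h 32 min + 8 h 13 min + 3 h 50 min + 4 h 9 min = 44 h 0 min.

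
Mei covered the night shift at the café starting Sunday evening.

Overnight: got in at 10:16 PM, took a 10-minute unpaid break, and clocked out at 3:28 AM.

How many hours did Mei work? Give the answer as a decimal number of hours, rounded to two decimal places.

5.03 hours

Overnight: 10:16 PM → midnight = 1 h 44 min; midnight → 3:28 AM = 3 h 28 min; span 5 h 12 min; less 10 min break → 5 h 2 min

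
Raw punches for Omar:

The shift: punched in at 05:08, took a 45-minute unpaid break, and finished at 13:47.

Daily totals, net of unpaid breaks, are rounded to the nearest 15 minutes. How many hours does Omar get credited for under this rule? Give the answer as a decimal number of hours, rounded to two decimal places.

The shift: 05:08–13:47 = 8 h 39 min − 45 min = 7 h 54 min → rounds to 8 h 0 min

8.00 hours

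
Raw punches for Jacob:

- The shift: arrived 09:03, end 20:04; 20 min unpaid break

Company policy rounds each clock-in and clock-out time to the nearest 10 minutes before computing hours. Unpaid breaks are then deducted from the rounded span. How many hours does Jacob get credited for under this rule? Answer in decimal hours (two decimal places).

The shift: in 09:03→09:00, out 20:04→20:00; 11 h 0 min − 20 min = 10 h 40 min

10.67 hours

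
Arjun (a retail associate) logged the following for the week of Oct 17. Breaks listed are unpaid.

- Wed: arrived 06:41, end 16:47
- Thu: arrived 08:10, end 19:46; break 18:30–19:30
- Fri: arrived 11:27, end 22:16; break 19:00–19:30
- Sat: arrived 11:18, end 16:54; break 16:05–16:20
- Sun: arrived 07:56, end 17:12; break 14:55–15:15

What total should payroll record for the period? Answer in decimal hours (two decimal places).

Wed: 06:41–16:47 = 10 h 6 min
Thu: 08:10–19:46 = 11 h 36 min; less 60 min break → 10 h 36 min
Fri: 11:27–22:16 = 10 h 49 min; less 30 min break → 10 h 19 min
Sat: 11:18–16:54 = 5 h 36 min; less 15 min break → 5 h 21 min
Sun: 07:56–17:12 = 9 h 16 min; less 20 min break → 8 h 56 min
Total: 10 h 6 min + 10 h 36 min + 10 h 19 min + 5 h 21 min + 8 h 56 min = 45 h 18 min.

45.30 hours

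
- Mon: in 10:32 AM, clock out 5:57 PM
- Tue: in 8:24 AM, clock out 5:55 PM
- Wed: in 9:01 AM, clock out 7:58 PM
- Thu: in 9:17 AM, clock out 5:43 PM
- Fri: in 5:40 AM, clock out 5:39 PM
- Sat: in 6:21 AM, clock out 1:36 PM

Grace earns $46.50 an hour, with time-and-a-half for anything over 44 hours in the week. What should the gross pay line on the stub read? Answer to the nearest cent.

$2851.61

Mon: 10:32 AM–5:57 PM = 7 h 25 min
Tue: 8:24 AM–5:55 PM = 9 h 31 min
Wed: 9:01 AM–7:58 PM = 10 h 57 min
Thu: 9:17 AM–5:43 PM = 8 h 26 min
Fri: 5:40 AM–5:39 PM = 11 h 59 min
Sat: 6:21 AM–1:36 PM = 7 h 15 min
Total worked: 55 h 33 min = 3333 min.
Regular 44 h 0 min = 2640 min at $46.50/h; overtime 11 h 33 min = 693 min at $69.75/h.
Pay = (2640 × $46.50 + 693 × $69.75) ÷ 60 = $2851.61.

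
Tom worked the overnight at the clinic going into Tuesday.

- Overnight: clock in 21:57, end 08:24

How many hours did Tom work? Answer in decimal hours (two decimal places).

10.45 hours

Overnight: 21:57 → midnight = 2 h 3 min; midnight → 08:24 = 8 h 24 min; span 10 h 27 min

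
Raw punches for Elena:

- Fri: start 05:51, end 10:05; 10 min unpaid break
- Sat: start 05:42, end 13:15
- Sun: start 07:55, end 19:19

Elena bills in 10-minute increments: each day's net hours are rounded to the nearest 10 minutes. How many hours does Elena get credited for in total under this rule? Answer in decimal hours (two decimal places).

22.83 hours

Fri: 05:51–10:05 = 4 h 14 min − 10 min = 4 h 4 min → rounds to 4 h 0 min
Sat: 05:42–13:15 = 7 h 33 min → rounds to 7 h 30 min
Sun: 07:55–19:19 = 11 h 24 min → rounds to 11 h 20 min
Total credited: 22 h 50 min.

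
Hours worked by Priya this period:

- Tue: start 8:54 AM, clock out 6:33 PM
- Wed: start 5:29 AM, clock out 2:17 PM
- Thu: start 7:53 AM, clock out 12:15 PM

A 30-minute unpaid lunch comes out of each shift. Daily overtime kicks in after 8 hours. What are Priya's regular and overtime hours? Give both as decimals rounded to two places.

Regular 19.87 hours, overtime 1.45 hours

Tue: 8:54 AM–6:33 PM = 9 h 39 min; less 30 min break → 9 h 9 min
Wed: 5:29 AM–2:17 PM = 8 h 48 min; less 30 min break → 8 h 18 min
Thu: 7:53 AM–12:15 PM = 4 h 22 min; less 30 min break → 3 h 52 min
Tue reg 8 h 0 min / OT 1 h 9 min; Wed reg 8 h 0 min / OT 0 h 18 min; Thu reg 3 h 52 min / OT 0 h 0 min.
Totals: regular 19 h 52 min, overtime 1 h 27 min.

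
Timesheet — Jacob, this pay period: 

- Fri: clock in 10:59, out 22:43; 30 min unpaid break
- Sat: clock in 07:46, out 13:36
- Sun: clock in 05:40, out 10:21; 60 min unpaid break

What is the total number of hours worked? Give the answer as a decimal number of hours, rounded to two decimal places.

Fri: 10:59–22:43 = 11 h 44 min; less 30 min break → 11 h 14 min
Sat: 07:46–13:36 = 5 h 50 min
Sun: 05:40–10:21 = 4 h 41 min; less 60 min break → 3 h 41 min
Total: 11 h 14 min + 5 h 50 min + 3 h 41 min = 20 h 45 min.

20.75 hours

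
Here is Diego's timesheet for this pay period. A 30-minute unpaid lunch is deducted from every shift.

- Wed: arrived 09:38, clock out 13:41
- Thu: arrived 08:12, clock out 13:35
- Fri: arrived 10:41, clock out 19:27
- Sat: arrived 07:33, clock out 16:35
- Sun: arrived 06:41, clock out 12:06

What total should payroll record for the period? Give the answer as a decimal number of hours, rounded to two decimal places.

Wed: 09:38–13:41 = 4 h 3 min; less 30 min break → 3 h 33 min
Thu: 08:12–13:35 = 5 h 23 min; less 30 min break → 4 h 53 min
Fri: 10:41–19:27 = 8 h 46 min; less 30 min break → 8 h 16 min
Sat: 07:33–16:35 = 9 h 2 min; less 30 min break → 8 h 32 min
Sun: 06:41–12:06 = 5 h 25 min; less 30 min break → 4 h 55 min
Total: 3 h 33 min + 4 h 53 min + 8 h 16 min + 8 h 32 min + 4 h 55 min = 30 h 9 min.

30.15 hours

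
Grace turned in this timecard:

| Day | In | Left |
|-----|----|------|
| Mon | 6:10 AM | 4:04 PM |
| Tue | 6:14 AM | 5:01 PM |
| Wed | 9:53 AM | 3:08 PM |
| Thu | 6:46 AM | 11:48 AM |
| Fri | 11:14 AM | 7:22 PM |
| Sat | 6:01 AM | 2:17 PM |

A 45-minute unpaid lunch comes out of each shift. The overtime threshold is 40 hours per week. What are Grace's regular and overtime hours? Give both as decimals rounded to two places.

Regular 40.00 hours, overtime 2.87 hours

Mon: 6:10 AM–4:04 PM = 9 h 54 min; less 45 min break → 9 h 9 min
Tue: 6:14 AM–5:01 PM = 10 h 47 min; less 45 min break → 10 h 2 min
Wed: 9:53 AM–3:08 PM = 5 h 15 min; less 45 min break → 4 h 30 min
Thu: 6:46 AM–11:48 AM = 5 h 2 min; less 45 min break → 4 h 17 min
Fri: 11:14 AM–7:22 PM = 8 h 8 min; less 45 min break → 7 h 23 min
Sat: 6:01 AM–2:17 PM = 8 h 16 min; less 45 min break → 7 h 31 min
Total worked: 42 h 52 min = 42.87 h.
Threshold 40 h → overtime 2 h 52 min, regular 40 h 0 min.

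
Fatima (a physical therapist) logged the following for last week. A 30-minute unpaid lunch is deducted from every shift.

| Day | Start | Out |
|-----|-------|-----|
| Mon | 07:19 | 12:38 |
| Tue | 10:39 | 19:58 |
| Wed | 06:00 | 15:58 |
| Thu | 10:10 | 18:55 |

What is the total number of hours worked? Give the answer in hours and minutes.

31 h 21 min

Mon: 07:19–12:38 = 5 h 19 min; less 30 min break → 4 h 49 min
Tue: 10:39–19:58 = 9 h 19 min; less 30 min break → 8 h 49 min
Wed: 06:00–15:58 = 9 h 58 min; less 30 min break → 9 h 28 min
Thu: 10:10–18:55 = 8 h 45 min; less 30 min break → 8 h 15 min
Total: 4 h 49 min + 8 h 49 min + 9 h 28 min + 8 h 15 min = 31 h 21 min.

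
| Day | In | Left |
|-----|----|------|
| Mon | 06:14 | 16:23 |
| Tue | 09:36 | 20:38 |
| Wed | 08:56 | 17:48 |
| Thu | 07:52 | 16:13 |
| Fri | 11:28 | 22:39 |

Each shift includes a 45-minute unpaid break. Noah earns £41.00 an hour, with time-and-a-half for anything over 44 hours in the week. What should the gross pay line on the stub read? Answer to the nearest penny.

£1916.75

Mon: 06:14–16:23 = 10 h 9 min; less 45 min break → 9 h 24 min
Tue: 09:36–20:38 = 11 h 2 min; less 45 min break → 10 h 17 min
Wed: 08:56–17:48 = 8 h 52 min; less 45 min break → 8 h 7 min
Thu: 07:52–16:13 = 8 h 21 min; less 45 min break → 7 h 36 min
Fri: 11:28–22:39 = 11 h 11 min; less 45 min break → 10 h 26 min
Total worked: 45 h 50 min = 2750 min.
Regular 44 h 0 min = 2640 min at £41.00/h; overtime 1 h 50 min = 110 min at £61.50/h.
Pay = (2640 × £41.00 + 110 × £61.50) ÷ 60 = £1916.75.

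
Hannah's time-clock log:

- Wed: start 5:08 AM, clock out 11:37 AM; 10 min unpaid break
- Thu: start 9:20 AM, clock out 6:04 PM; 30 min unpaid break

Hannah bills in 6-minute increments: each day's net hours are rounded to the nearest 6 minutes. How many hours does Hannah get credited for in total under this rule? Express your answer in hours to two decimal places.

Wed: 5:08 AM–11:37 AM = 6 h 29 min − 10 min = 6 h 19 min → rounds to 6 h 18 min
Thu: 9:20 AM–6:04 PM = 8 h 44 min − 30 min = 8 h 14 min → rounds to 8 h 12 min
Total credited: 14 h 30 min.

14.50 hours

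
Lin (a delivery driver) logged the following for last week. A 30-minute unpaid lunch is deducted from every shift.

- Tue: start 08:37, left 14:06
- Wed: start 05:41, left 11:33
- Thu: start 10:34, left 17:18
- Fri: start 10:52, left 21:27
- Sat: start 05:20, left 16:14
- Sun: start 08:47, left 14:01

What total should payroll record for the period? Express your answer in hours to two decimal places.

Tue: 08:37–14:06 = 5 h 29 min; less 30 min break → 4 h 59 min
Wed: 05:41–11:33 = 5 h 52 min; less 30 min break → 5 h 22 min
Thu: 10:34–17:18 = 6 h 44 min; less 30 min break → 6 h 14 min
Fri: 10:52–21:27 = 10 h 35 min; less 30 min break → 10 h 5 min
Sat: 05:20–16:14 = 10 h 54 min; less 30 min break → 10 h 24 min
Sun: 08:47–14:01 = 5 h 14 min; less 30 min break → 4 h 44 min
Total: 4 h 59 min + 5 h 22 min + 6 h 14 min + 10 h 5 min + 10 h 24 min + 4 h 44 min = 41 h 48 min.

41.80 hours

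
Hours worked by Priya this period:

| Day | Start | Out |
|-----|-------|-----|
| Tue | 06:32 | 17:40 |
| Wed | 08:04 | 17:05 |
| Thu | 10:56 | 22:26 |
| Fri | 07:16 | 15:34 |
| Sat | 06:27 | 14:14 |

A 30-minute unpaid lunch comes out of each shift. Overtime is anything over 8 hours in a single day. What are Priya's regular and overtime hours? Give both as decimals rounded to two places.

Tue: 06:32–17:40 = 11 h 8 min; less 30 min break → 10 h 38 min
Wed: 08:04–17:05 = 9 h 1 min; less 30 min break → 8 h 31 min
Thu: 10:56–22:26 = 11 h 30 min; less 30 min break → 11 h 0 min
Fri: 07:16–15:34 = 8 h 18 min; less 30 min break → 7 h 48 min
Sat: 06:27–14:14 = 7 h 47 min; less 30 min break → 7 h 17 min
Tue reg 8 h 0 min / OT 2 h 38 min; Wed reg 8 h 0 min / OT 0 h 31 min; Thu reg 8 h 0 min / OT 3 h 0 min; Fri reg 7 h 48 min / OT 0 h 0 min; Sat reg 7 h 17 min / OT 0 h 0 min.
Totals: regular 39 h 5 min, overtime 6 h 9 min.

Regular 39.08 hours, overtime 6.15 hours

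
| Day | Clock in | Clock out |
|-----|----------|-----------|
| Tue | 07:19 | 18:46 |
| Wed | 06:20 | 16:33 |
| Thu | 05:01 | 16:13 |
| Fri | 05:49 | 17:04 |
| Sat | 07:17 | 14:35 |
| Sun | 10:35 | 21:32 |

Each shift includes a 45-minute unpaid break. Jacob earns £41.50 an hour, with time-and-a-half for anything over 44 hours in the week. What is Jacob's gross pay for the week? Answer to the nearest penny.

Tue: 07:19–18:46 = 11 h 27 min; less 45 min break → 10 h 42 min
Wed: 06:20–16:33 = 10 h 13 min; less 45 min break → 9 h 28 min
Thu: 05:01–16:13 = 11 h 12 min; less 45 min break → 10 h 27 min
Fri: 05:49–17:04 = 11 h 15 min; less 45 min break → 10 h 30 min
Sat: 07:17–14:35 = 7 h 18 min; less 45 min break → 6 h 33 min
Sun: 10:35–21:32 = 10 h 57 min; less 45 min break → 10 h 12 min
Total worked: 57 h 52 min = 3472 min.
Regular 44 h 0 min = 2640 min at £41.50/h; overtime 13 h 52 min = 832 min at £62.25/h.
Pay = (2640 × £41.50 + 832 × £62.25) ÷ 60 = £2689.20.

£2689.20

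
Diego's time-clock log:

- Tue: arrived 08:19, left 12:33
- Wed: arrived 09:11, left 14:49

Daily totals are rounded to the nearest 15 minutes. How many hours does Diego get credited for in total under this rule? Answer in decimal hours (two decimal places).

Tue: 08:19–12:33 = 4 h 14 min → rounds to 4 h 15 min
Wed: 09:11–14:49 = 5 h 38 min → rounds to 5 h 45 min
Total credited: 10 h 0 min.

10.00 hours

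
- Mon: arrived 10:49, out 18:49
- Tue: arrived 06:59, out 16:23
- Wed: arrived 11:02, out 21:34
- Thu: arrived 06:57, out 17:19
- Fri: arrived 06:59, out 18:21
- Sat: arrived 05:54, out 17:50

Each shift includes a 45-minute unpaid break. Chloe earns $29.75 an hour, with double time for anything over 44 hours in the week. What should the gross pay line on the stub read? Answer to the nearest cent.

$2088.45

Mon: 10:49–18:49 = 8 h 0 min; less 45 min break → 7 h 15 min
Tue: 06:59–16:23 = 9 h 24 min; less 45 min break → 8 h 39 min
Wed: 11:02–21:34 = 10 h 32 min; less 45 min break → 9 h 47 min
Thu: 06:57–17:19 = 10 h 22 min; less 45 min break → 9 h 37 min
Fri: 06:59–18:21 = 11 h 22 min; less 45 min break → 10 h 37 min
Sat: 05:54–17:50 = 11 h 56 min; less 45 min break → 11 h 11 min
Total worked: 57 h 6 min = 3426 min.
Regular 44 h 0 min = 2640 min at $29.75/h; overtime 13 h 6 min = 786 min at $59.50/h.
Pay = (2640 × $29.75 + 786 × $59.50) ÷ 60 = $2088.45.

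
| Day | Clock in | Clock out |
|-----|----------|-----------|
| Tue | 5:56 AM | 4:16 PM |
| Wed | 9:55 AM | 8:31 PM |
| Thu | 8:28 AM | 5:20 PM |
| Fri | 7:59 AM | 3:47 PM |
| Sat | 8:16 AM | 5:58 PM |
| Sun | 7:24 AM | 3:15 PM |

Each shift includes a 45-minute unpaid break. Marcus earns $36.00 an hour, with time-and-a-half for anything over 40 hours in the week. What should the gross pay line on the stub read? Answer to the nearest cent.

Tue: 5:56 AM–4:16 PM = 10 h 20 min; less 45 min break → 9 h 35 min
Wed: 9:55 AM–8:31 PM = 10 h 36 min; less 45 min break → 9 h 51 min
Thu: 8:28 AM–5:20 PM = 8 h 52 min; less 45 min break → 8 h 7 min
Fri: 7:59 AM–3:47 PM = 7 h 48 min; less 45 min break → 7 h 3 min
Sat: 8:16 AM–5:58 PM = 9 h 42 min; less 45 min break → 8 h 57 min
Sun: 7:24 AM–3:15 PM = 7 h 51 min; less 45 min break → 7 h 6 min
Total worked: 50 h 39 min = 3039 min.
Regular 40 h 0 min = 2400 min at $36.00/h; overtime 10 h 39 min = 639 min at $54.00/h.
Pay = (2400 × $36.00 + 639 × $54.00) ÷ 60 = $2015.10.

$2015.10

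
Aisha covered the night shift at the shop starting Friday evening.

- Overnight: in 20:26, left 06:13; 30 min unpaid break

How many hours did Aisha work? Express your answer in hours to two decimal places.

Overnight: 20:26 → midnight = 3 h 34 min; midnight → 06:13 = 6 h 13 min; span 9 h 47 min; less 30 min break → 9 h 17 min

9.28 hours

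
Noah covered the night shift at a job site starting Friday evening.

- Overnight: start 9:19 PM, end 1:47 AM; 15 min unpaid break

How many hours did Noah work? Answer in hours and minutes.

4 h 13 min

Overnight: 9:19 PM → midnight = 2 h 41 min; midnight → 1:47 AM = 1 h 47 min; span 4 h 28 min; less 15 min break → 4 h 13 min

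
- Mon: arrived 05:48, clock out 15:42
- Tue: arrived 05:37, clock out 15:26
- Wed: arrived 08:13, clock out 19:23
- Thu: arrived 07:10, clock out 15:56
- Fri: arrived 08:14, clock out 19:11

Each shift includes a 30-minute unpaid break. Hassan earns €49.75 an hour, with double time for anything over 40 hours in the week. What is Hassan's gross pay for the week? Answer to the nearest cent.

Mon: 05:48–15:42 = 9 h 54 min; less 30 min break → 9 h 24 min
Tue: 05:37–15:26 = 9 h 49 min; less 30 min break → 9 h 19 min
Wed: 08:13–19:23 = 11 h 10 min; less 30 min break → 10 h 40 min
Thu: 07:10–15:56 = 8 h 46 min; less 30 min break → 8 h 16 min
Fri: 08:14–19:11 = 10 h 57 min; less 30 min break → 10 h 27 min
Total worked: 48 h 6 min = 2886 min.
Regular 40 h 0 min = 2400 min at €49.75/h; overtime 8 h 6 min = 486 min at €99.50/h.
Pay = (2400 × €49.75 + 486 × €99.50) ÷ 60 = €2795.95.

€2795.95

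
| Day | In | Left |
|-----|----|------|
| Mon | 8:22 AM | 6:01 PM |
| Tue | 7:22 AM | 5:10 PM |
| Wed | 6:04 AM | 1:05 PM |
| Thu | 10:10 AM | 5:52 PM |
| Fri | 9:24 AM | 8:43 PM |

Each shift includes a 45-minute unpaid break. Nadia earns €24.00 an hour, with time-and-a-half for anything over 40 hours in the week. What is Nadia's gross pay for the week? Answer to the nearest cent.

Mon: 8:22 AM–6:01 PM = 9 h 39 min; less 45 min break → 8 h 54 min
Tue: 7:22 AM–5:10 PM = 9 h 48 min; less 45 min break → 9 h 3 min
Wed: 6:04 AM–1:05 PM = 7 h 1 min; less 45 min break → 6 h 16 min
Thu: 10:10 AM–5:52 PM = 7 h 42 min; less 45 min break → 6 h 57 min
Fri: 9:24 AM–8:43 PM = 11 h 19 min; less 45 min break → 10 h 34 min
Total worked: 41 h 44 min = 2504 min.
Regular 40 h 0 min = 2400 min at €24.00/h; overtime 1 h 44 min = 104 min at €36.00/h.
Pay = (2400 × €24.00 + 104 × €36.00) ÷ 60 = €1022.40.

€1022.40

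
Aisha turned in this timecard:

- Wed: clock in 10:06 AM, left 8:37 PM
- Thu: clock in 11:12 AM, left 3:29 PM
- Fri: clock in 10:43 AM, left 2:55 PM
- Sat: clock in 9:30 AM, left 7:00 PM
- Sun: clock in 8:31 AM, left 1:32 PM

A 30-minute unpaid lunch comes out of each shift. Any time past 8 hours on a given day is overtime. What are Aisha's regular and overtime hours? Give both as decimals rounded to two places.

Wed: 10:06 AM–8:37 PM = 10 h 31 min; less 30 min break → 10 h 1 min
Thu: 11:12 AM–3:29 PM = 4 h 17 min; less 30 min break → 3 h 47 min
Fri: 10:43 AM–2:55 PM = 4 h 12 min; less 30 min break → 3 h 42 min
Sat: 9:30 AM–7:00 PM = 9 h 30 min; less 30 min break → 9 h 0 min
Sun: 8:31 AM–1:32 PM = 5 h 1 min; less 30 min break → 4 h 31 min
Wed reg 8 h 0 min / OT 2 h 1 min; Thu reg 3 h 47 min / OT 0 h 0 min; Fri reg 3 h 42 min / OT 0 h 0 min; Sat reg 8 h 0 min / OT 1 h 0 min; Sun reg 4 h 31 min / OT 0 h 0 min.
Totals: regular 28 h 0 min, overtime 3 h 1 min.

Regular 28.00 hours, overtime 3.02 hours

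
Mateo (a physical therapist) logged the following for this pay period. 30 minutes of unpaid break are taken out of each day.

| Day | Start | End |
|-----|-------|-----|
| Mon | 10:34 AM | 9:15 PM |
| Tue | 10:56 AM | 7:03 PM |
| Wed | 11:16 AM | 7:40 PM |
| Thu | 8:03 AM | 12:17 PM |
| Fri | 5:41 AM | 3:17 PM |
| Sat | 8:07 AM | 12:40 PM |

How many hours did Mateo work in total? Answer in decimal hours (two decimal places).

Mon: 10:34 AM–9:15 PM = 10 h 41 min; less 30 min break → 10 h 11 min
Tue: 10:56 AM–7:03 PM = 8 h 7 min; less 30 min break → 7 h 37 min
Wed: 11:16 AM–7:40 PM = 8 h 24 min; less 30 min break → 7 h 54 min
Thu: 8:03 AM–12:17 PM = 4 h 14 min; less 30 min break → 3 h 44 min
Fri: 5:41 AM–3:17 PM = 9 h 36 min; less 30 min break → 9 h 6 min
Sat: 8:07 AM–12:40 PM = 4 h 33 min; less 30 min break → 4 h 3 min
Total: 10 h 11 min + 7 h 37 min + 7 h 54 min + 3 h 44 min + 9 h 6 min + 4 h 3 min = 42 h 35 min.

42.58 hours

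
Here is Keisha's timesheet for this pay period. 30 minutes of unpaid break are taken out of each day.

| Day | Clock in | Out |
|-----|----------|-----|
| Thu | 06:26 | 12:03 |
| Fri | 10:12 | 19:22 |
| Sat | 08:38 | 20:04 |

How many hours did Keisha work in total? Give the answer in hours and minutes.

24 h 43 min

Thu: 06:26–12:03 = 5 h 37 min; less 30 min break → 5 h 7 min
Fri: 10:12–19:22 = 9 h 10 min; less 30 min break → 8 h 40 min
Sat: 08:38–20:04 = 11 h 26 min; less 30 min break → 10 h 56 min
Total: 5 h 7 min + 8 h 40 min + 10 h 56 min = 24 h 43 min.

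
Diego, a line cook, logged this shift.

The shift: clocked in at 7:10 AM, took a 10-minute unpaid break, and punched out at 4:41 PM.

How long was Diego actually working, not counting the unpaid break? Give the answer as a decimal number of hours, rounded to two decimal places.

The shift: 7:10 AM–4:41 PM = 9 h 31 min; less 10 min break → 9 h 21 min

9.35 hours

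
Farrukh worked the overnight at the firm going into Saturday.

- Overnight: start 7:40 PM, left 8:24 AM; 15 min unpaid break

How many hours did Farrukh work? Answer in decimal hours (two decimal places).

Overnight: 7:40 PM → midnight = 4 h 20 min; midnight → 8:24 AM = 8 h 24 min; span 12 h 44 min; less 15 min break → 12 h 29 min

12.48 hours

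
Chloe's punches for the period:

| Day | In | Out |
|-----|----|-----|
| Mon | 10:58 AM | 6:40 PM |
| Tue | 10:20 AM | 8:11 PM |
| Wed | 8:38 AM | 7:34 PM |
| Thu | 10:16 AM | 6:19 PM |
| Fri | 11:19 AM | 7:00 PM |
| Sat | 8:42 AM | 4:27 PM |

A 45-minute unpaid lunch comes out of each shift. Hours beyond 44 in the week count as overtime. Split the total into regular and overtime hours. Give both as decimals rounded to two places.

Mon: 10:58 AM–6:40 PM = 7 h 42 min; less 45 min break → 6 h 57 min
Tue: 10:20 AM–8:11 PM = 9 h 51 min; less 45 min break → 9 h 6 min
Wed: 8:38 AM–7:34 PM = 10 h 56 min; less 45 min break → 10 h 11 min
Thu: 10:16 AM–6:19 PM = 8 h 3 min; less 45 min break → 7 h 18 min
Fri: 11:19 AM–7:00 PM = 7 h 41 min; less 45 min break → 6 h 56 min
Sat: 8:42 AM–4:27 PM = 7 h 45 min; less 45 min break → 7 h 0 min
Total worked: 47 h 28 min = 47.47 h.
Threshold 44 h → overtime 3 h 28 min, regular 44 h 0 min.

Regular 44.00 hours, overtime 3.47 hours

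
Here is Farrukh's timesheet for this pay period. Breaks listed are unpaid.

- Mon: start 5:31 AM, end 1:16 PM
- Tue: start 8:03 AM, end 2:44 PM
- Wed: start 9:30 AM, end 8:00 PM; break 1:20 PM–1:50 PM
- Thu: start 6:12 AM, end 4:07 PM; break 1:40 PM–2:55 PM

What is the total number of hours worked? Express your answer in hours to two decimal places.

Mon: 5:31 AM–1:16 PM = 7 h 45 min
Tue: 8:03 AM–2:44 PM = 6 h 41 min
Wed: 9:30 AM–8:00 PM = 10 h 30 min; less 30 min break → 10 h 0 min
Thu: 6:12 AM–4:07 PM = 9 h 55 min; less 75 min break → 8 h 40 min
Total: 7 h 45 min + 6 h 41 min + 10 h 0 min + 8 h 40 min = 33 h 6 min.

33.10 hours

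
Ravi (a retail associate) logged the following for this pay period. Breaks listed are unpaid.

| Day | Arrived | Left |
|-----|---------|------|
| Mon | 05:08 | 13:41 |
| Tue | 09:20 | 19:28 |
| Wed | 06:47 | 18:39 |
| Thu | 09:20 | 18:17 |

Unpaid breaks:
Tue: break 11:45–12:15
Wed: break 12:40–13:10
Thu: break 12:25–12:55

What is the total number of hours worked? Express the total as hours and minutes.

Mon: 05:08–13:41 = 8 h 33 min
Tue: 09:20–19:28 = 10 h 8 min; less 30 min break → 9 h 38 min
Wed: 06:47–18:39 = 11 h 52 min; less 30 min break → 11 h 22 min
Thu: 09:20–18:17 = 8 h 57 min; less 30 min break → 8 h 27 min
Total: 8 h 33 min + 9 h 38 min + 11 h 22 min + 8 h 27 min = 38 h 0 min.

38 h 0 min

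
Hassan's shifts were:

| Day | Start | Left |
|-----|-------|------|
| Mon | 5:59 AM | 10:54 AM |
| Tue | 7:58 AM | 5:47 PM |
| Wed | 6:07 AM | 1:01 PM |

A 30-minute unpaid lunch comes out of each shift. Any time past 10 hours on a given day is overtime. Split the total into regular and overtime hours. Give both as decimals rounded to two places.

Mon: 5:59 AM–10:54 AM = 4 h 55 min; less 30 min break → 4 h 25 min
Tue: 7:58 AM–5:47 PM = 9 h 49 min; less 30 min break → 9 h 19 min
Wed: 6:07 AM–1:01 PM = 6 h 54 min; less 30 min break → 6 h 24 min
Mon reg 4 h 25 min / OT 0 h 0 min; Tue reg 9 h 19 min / OT 0 h 0 min; Wed reg 6 h 24 min / OT 0 h 0 min.
Totals: regular 20 h 8 min, overtime 0 h 0 min.

Regular 20.13 hours, overtime 0.00 hours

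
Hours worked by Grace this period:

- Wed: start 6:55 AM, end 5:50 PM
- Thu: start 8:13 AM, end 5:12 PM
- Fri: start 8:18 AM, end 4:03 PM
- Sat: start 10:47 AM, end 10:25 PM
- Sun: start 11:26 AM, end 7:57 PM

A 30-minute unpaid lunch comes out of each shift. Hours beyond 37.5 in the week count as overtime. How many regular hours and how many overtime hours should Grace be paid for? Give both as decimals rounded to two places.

Regular 37.50 hours, overtime 7.80 hours

Wed: 6:55 AM–5:50 PM = 10 h 55 min; less 30 min break → 10 h 25 min
Thu: 8:13 AM–5:12 PM = 8 h 59 min; less 30 min break → 8 h 29 min
Fri: 8:18 AM–4:03 PM = 7 h 45 min; less 30 min break → 7 h 15 min
Sat: 10:47 AM–10:25 PM = 11 h 38 min; less 30 min break → 11 h 8 min
Sun: 11:26 AM–7:57 PM = 8 h 31 min; less 30 min break → 8 h 1 min
Total worked: 45 h 18 min = 45.30 h.
Threshold 37.5 h → overtime 7 h 48 min, regular 37 h 30 min.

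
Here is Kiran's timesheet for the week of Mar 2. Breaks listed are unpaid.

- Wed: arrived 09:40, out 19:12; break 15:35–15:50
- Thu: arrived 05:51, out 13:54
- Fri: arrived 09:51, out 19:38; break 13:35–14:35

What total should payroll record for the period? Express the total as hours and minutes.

26 h 7 min

Wed: 09:40–19:12 = 9 h 32 min; less 15 min break → 9 h 17 min
Thu: 05:51–13:54 = 8 h 3 min
Fri: 09:51–19:38 = 9 h 47 min; less 60 min break → 8 h 47 min
Total: 9 h 17 min + 8 h 3 min + 8 h 47 min = 26 h 7 min.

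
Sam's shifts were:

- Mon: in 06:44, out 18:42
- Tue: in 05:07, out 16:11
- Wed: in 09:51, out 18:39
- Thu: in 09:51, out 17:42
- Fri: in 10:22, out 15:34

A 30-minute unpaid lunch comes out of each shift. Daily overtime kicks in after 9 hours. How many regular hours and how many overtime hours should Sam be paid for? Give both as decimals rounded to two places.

Mon: 06:44–18:42 = 11 h 58 min; less 30 min break → 11 h 28 min
Tue: 05:07–16:11 = 11 h 4 min; less 30 min break → 10 h 34 min
Wed: 09:51–18:39 = 8 h 48 min; less 30 min break → 8 h 18 min
Thu: 09:51–17:42 = 7 h 51 min; less 30 min break → 7 h 21 min
Fri: 10:22–15:34 = 5 h 12 min; less 30 min break → 4 h 42 min
Mon reg 9 h 0 min / OT 2 h 28 min; Tue reg 9 h 0 min / OT 1 h 34 min; Wed reg 8 h 18 min / OT 0 h 0 min; Thu reg 7 h 21 min / OT 0 h 0 min; Fri reg 4 h 42 min / OT 0 h 0 min.
Totals: regular 38 h 21 min, overtime 4 h 2 min.

Regular 38.35 hours, overtime 4.03 hours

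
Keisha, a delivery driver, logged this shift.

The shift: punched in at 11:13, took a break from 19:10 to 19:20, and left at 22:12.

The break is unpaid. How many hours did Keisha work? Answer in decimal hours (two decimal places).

10.82 hours

The shift: 11:13–22:12 = 10 h 59 min; less 10 min break → 10 h 49 min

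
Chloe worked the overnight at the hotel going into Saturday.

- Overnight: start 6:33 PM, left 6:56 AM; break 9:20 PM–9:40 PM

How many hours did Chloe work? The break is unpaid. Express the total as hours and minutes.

Overnight: 6:33 PM → midnight = 5 h 27 min; midnight → 6:56 AM = 6 h 56 min; span 12 h 23 min; less 20 min break → 12 h 3 min

12 h 3 min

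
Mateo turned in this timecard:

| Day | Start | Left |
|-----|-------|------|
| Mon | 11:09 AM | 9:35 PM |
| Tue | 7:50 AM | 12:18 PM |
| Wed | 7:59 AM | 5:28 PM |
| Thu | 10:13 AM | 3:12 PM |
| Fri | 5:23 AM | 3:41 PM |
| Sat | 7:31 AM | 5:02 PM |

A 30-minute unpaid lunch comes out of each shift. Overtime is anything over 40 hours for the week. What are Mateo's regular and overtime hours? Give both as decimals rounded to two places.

Mon: 11:09 AM–9:35 PM = 10 h 26 min; less 30 min break → 9 h 56 min
Tue: 7:50 AM–12:18 PM = 4 h 28 min; less 30 min break → 3 h 58 min
Wed: 7:59 AM–5:28 PM = 9 h 29 min; less 30 min break → 8 h 59 min
Thu: 10:13 AM–3:12 PM = 4 h 59 min; less 30 min break → 4 h 29 min
Fri: 5:23 AM–3:41 PM = 10 h 18 min; less 30 min break → 9 h 48 min
Sat: 7:31 AM–5:02 PM = 9 h 31 min; less 30 min break → 9 h 1 min
Total worked: 46 h 11 min = 46.18 h.
Threshold 40 h → overtime 6 h 11 min, regular 40 h 0 min.

Regular 40.00 hours, overtime 6.18 hours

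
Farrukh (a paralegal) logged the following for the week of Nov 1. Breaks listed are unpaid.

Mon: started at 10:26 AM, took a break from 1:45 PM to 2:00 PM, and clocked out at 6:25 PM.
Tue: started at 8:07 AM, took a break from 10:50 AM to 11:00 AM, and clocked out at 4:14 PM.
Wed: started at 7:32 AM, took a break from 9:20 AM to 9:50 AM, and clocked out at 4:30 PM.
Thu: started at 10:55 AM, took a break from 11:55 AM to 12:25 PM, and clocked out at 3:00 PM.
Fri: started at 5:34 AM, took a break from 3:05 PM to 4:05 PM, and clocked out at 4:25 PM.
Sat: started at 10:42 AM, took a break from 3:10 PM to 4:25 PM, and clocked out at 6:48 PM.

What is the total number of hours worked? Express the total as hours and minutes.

Mon: 10:26 AM–6:25 PM = 7 h 59 min; less 15 min break → 7 h 44 min
Tue: 8:07 AM–4:14 PM = 8 h 7 min; less 10 min break → 7 h 57 min
Wed: 7:32 AM–4:30 PM = 8 h 58 min; less 30 min break → 8 h 28 min
Thu: 10:55 AM–3:00 PM = 4 h 5 min; less 30 min break → 3 h 35 min
Fri: 5:34 AM–4:25 PM = 10 h 51 min; less 60 min break → 9 h 51 min
Sat: 10:42 AM–6:48 PM = 8 h 6 min; less 75 min break → 6 h 51 min
Total: 7 h 44 min + 7 h 57 min + 8 h 28 min + 3 h 35 min + 9 h 51 min + 6 h 51 min = 44 h 26 min.

44 h 26 min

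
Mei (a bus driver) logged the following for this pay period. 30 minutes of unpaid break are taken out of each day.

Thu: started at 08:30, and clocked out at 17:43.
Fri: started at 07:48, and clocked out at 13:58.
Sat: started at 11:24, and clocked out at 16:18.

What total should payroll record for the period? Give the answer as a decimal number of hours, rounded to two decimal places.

18.78 hours

Thu: 08:30–17:43 = 9 h 13 min; less 30 min break → 8 h 43 min
Fri: 07:48–13:58 = 6 h 10 min; less 30 min break → 5 h 40 min
Sat: 11:24–16:18 = 4 h 54 min; less 30 min break → 4 h 24 min
Total: 8 h 43 min + 5 h 40 min + 4 h 24 min = 18 h 47 min.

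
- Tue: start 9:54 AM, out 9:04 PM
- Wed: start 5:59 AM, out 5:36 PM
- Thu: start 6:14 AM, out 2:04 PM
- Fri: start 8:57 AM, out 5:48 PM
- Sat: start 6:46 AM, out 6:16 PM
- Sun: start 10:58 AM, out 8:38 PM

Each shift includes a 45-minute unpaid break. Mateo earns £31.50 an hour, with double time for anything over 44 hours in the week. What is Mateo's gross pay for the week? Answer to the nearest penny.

Tue: 9:54 AM–9:04 PM = 11 h 10 min; less 45 min break → 10 h 25 min
Wed: 5:59 AM–5:36 PM = 11 h 37 min; less 45 min break → 10 h 52 min
Thu: 6:14 AM–2:04 PM = 7 h 50 min; less 45 min break → 7 h 5 min
Fri: 8:57 AM–5:48 PM = 8 h 51 min; less 45 min break → 8 h 6 min
Sat: 6:46 AM–6:16 PM = 11 h 30 min; less 45 min break → 10 h 45 min
Sun: 10:58 AM–8:38 PM = 9 h 40 min; less 45 min break → 8 h 55 min
Total worked: 56 h 8 min = 3368 min.
Regular 44 h 0 min = 2640 min at £31.50/h; overtime 12 h 8 min = 728 min at £63.00/h.
Pay = (2640 × £31.50 + 728 × £63.00) ÷ 60 = £2150.40.

£2150.40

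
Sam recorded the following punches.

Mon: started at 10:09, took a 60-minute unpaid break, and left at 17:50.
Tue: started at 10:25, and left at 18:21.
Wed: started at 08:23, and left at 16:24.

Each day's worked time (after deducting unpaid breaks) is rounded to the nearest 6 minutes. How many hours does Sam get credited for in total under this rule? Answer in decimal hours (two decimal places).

Mon: 10:09–17:50 = 7 h 41 min − 60 min = 6 h 41 min → rounds to 6 h 42 min
Tue: 10:25–18:21 = 7 h 56 min → rounds to 7 h 54 min
Wed: 08:23–16:24 = 8 h 1 min → rounds to 8 h 0 min
Total credited: 22 h 36 min.

22.60 hours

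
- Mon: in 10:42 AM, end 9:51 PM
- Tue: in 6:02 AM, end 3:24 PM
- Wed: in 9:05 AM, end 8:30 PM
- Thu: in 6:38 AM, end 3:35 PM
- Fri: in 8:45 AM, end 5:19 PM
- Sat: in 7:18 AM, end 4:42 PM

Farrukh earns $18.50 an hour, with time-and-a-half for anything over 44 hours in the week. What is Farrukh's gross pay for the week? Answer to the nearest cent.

$1226.09

Mon: 10:42 AM–9:51 PM = 11 h 9 min
Tue: 6:02 AM–3:24 PM = 9 h 22 min
Wed: 9:05 AM–8:30 PM = 11 h 25 min
Thu: 6:38 AM–3:35 PM = 8 h 57 min
Fri: 8:45 AM–5:19 PM = 8 h 34 min
Sat: 7:18 AM–4:42 PM = 9 h 24 min
Total worked: 58 h 51 min = 3531 min.
Regular 44 h 0 min = 2640 min at $18.50/h; overtime 14 h 51 min = 891 min at $27.75/h.
Pay = (2640 × $18.50 + 891 × $27.75) ÷ 60 = $1226.09.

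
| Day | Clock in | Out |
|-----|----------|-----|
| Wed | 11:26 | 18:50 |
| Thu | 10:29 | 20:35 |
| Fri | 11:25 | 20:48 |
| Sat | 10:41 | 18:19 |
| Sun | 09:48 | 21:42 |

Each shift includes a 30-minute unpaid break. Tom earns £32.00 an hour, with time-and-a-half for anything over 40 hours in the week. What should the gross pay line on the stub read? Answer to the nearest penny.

Wed: 11:26–18:50 = 7 h 24 min; less 30 min break → 6 h 54 min
Thu: 10:29–20:35 = 10 h 6 min; less 30 min break → 9 h 36 min
Fri: 11:25–20:48 = 9 h 23 min; less 30 min break → 8 h 53 min
Sat: 10:41–18:19 = 7 h 38 min; less 30 min break → 7 h 8 min
Sun: 09:48–21:42 = 11 h 54 min; less 30 min break → 11 h 24 min
Total worked: 43 h 55 min = 2635 min.
Regular 40 h 0 min = 2400 min at £32.00/h; overtime 3 h 55 min = 235 min at £48.00/h.
Pay = (2400 × £32.00 + 235 × £48.00) ÷ 60 = £1468.00.

£1468.00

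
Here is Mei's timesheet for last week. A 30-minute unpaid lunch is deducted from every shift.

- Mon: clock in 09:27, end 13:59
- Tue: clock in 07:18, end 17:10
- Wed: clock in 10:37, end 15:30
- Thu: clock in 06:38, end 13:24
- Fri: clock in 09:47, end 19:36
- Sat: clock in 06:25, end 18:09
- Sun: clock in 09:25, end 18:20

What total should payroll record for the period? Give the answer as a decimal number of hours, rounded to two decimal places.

Mon: 09:27–13:59 = 4 h 32 min; less 30 min break → 4 h 2 min
Tue: 07:18–17:10 = 9 h 52 min; less 30 min break → 9 h 22 min
Wed: 10:37–15:30 = 4 h 53 min; less 30 min break → 4 h 23 min
Thu: 06:38–13:24 = 6 h 46 min; less 30 min break → 6 h 16 min
Fri: 09:47–19:36 = 9 h 49 min; less 30 min break → 9 h 19 min
Sat: 06:25–18:09 = 11 h 44 min; less 30 min break → 11 h 14 min
Sun: 09:25–18:20 = 8 h 55 min; less 30 min break → 8 h 25 min
Total: 4 h 2 min + 9 h 22 min + 4 h 23 min + 6 h 16 min + 9 h 19 min + 11 h 14 min + 8 h 25 min = 53 h 1 min.

53.02 hours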